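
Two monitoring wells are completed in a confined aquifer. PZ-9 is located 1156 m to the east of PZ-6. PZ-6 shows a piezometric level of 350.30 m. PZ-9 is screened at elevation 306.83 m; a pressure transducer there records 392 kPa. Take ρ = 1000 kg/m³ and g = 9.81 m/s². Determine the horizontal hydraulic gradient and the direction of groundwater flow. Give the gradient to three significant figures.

i ≈ 0.00304; groundwater flows toward the east

Total head at PZ-6: h = 350.30 m (water level in the piezometer is the total head).
Pressure head at PZ-9: ψ = P/(ρg) = 392×1000 / (1000 × 9.81) = 39.96 m.
Total head at PZ-9: h = z + ψ = 306.83 + 39.96 = 346.79 m.
Head difference: h(PZ-6) − h(PZ-9) = 350.30 − 346.79 = 3.51 m.
Hydraulic gradient: i = |Δh| / L = 3.51 / 1156 = 0.00304.
Flow is from higher to lower head: from PZ-6 toward PZ-9, i.e. toward the east.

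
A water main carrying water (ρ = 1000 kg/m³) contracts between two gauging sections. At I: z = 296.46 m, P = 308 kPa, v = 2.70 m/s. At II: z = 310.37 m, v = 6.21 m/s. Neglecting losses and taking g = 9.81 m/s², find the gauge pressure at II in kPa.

Pressure head at I: ψ₁ = P₁/(ρg) = 308×1000 / (1000 × 9.81) = 31.40 m.
Velocity heads: v₁²/2g = 2.70²/19.62 = 0.372 m; v₂²/2g = 6.21²/19.62 = 1.966 m.
Total head H = z₁ + ψ₁ + v₁²/2g = 296.46 + 31.40 + 0.372 = 328.23 m.
ψ₂ = H − z₂ − v₂²/2g = 328.23 − 310.37 − 1.966 = 15.89 m.
P₂ = ρgψ₂ = 1000 × 9.81 × 15.89 ≈ 156 kPa.

P₂ ≈ 156 kPa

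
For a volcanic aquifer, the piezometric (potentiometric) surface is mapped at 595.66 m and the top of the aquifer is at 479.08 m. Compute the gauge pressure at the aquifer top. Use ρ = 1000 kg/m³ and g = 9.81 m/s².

P ≈ 1140 kPa

Pressure head at the aquifer top: ψ = h − z = 595.66 − 479.08 = 116.58 m.
P = ρgψ = 1000 × 9.81 × 116.58 = 1143650 Pa ≈ 1140 kPa.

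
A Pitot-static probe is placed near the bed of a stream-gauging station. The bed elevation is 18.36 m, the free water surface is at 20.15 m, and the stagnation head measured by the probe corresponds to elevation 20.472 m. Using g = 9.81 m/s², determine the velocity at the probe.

Near the bed, under hydrostatic conditions, the piezometric head (z + ψ) equals the free-surface elevation, 20.15 m.
Velocity head = total − piezometric = 20.472 − 20.15 = 0.322 m.
v = √(2g·h_v) = √(2 × 9.81 × 0.322) = 2.51 m/s.

v ≈ 2.51 m/s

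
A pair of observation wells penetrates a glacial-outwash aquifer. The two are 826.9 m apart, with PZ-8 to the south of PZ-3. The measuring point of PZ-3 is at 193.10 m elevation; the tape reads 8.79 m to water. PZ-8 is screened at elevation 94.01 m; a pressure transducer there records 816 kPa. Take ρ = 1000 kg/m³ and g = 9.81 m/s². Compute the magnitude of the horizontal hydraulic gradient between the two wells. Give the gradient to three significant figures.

Total head at PZ-3: h = 193.10 − 8.79 = 184.31 m.
Pressure head at PZ-8: ψ = P/(ρg) = 816×1000 / (1000 × 9.81) = 83.18 m.
Total head at PZ-8: h = z + ψ = 94.01 + 83.18 = 177.19 m.
Head difference: h(PZ-3) − h(PZ-8) = 184.31 − 177.19 = 7.12 m.
Hydraulic gradient: i = |Δh| / L = 7.12 / 826.9 = 0.00861.

i ≈ 0.00861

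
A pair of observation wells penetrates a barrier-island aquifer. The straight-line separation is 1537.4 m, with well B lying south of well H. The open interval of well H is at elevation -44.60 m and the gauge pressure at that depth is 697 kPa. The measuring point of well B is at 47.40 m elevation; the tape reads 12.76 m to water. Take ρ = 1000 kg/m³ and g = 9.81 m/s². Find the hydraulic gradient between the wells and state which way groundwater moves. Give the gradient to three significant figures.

i ≈ 0.00533; groundwater flows toward the north

Pressure head at well H: ψ = P/(ρg) = 697×1000 / (1000 × 9.81) = 71.05 m.
Total head at well H: h = z + ψ = -44.60 + 71.05 = 26.45 m.
Total head at well B: h = 47.40 − 12.76 = 34.64 m.
Head difference: h(well H) − h(well B) = 26.45 − 34.64 = -8.19 m.
Hydraulic gradient: i = |Δh| / L = 8.19 / 1537.4 = 0.00533.
Flow is from higher to lower head: from well B toward well H, i.e. toward the north.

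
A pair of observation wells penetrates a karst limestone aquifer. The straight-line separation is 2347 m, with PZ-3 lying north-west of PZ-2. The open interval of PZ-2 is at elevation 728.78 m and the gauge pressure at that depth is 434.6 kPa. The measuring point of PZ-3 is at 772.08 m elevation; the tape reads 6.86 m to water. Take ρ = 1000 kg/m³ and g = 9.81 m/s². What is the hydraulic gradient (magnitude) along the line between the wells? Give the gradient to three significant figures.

i ≈ 0.00335

Pressure head at PZ-2: ψ = P/(ρg) = 434.6×1000 / (1000 × 9.81) = 44.30 m.
Total head at PZ-2: h = z + ψ = 728.78 + 44.30 = 773.08 m.
Total head at PZ-3: h = 772.08 − 6.86 = 765.22 m.
Head difference: h(PZ-2) − h(PZ-3) = 773.08 − 765.22 = 7.86 m.
Hydraulic gradient: i = |Δh| / L = 7.86 / 2347 = 0.00335.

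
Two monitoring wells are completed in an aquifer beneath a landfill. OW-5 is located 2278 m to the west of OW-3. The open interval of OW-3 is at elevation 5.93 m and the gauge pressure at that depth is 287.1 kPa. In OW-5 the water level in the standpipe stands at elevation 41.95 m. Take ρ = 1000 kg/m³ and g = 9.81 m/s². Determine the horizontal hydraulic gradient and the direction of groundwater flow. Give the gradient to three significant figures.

i ≈ 0.00296; groundwater flows toward the east

Pressure head at OW-3: ψ = P/(ρg) = 287.1×1000 / (1000 × 9.81) = 29.27 m.
Total head at OW-3: h = z + ψ = 5.93 + 29.27 = 35.20 m.
Total head at OW-5: h = 41.95 m (water level in the piezometer is the total head).
Head difference: h(OW-3) − h(OW-5) = 35.20 − 41.95 = -6.75 m.
Hydraulic gradient: i = |Δh| / L = 6.75 / 2278 = 0.00296.
Flow is from higher to lower head: from OW-5 toward OW-3, i.e. toward the east.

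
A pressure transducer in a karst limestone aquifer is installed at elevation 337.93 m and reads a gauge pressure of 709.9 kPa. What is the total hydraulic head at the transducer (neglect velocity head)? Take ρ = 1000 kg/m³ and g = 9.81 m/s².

ψ = P/(ρg) = 709.9×1000 / (1000 × 9.81) = 72.36 m.
h = z + ψ = 337.93 + 72.36 = 410.29 m.

h ≈ 410.29 m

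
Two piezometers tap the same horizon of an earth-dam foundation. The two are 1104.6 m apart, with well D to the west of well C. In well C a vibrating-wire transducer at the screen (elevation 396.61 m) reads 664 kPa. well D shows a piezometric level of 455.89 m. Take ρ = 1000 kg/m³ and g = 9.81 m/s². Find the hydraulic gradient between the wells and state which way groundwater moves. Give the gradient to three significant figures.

Pressure head at well C: ψ = P/(ρg) = 664×1000 / (1000 × 9.81) = 67.69 m.
Total head at well C: h = z + ψ = 396.61 + 67.69 = 464.30 m.
Total head at well D: h = 455.89 m (water level in the piezometer is the total head).
Head difference: h(well C) − h(well D) = 464.30 − 455.89 = 8.41 m.
Hydraulic gradient: i = |Δh| / L = 8.41 / 1104.6 = 0.00761.
Flow is from higher to lower head: from well C toward well D, i.e. toward the west.

i ≈ 0.00761; groundwater flows toward the west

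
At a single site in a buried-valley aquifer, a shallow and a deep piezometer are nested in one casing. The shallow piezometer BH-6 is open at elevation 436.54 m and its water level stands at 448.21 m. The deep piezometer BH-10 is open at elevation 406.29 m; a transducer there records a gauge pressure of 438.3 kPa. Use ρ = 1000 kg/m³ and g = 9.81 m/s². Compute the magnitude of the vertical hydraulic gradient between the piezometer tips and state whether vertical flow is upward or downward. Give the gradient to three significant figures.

|i_v| ≈ 0.0912; vertical flow is upward

Total head at BH-6: h = 448.21 m (water level in the standpipe).
Pressure head at BH-10: ψ = P/(ρg) = 438.3×1000 / (1000 × 9.81) = 44.68 m.
Total head at BH-10: h = z + ψ = 406.29 + 44.68 = 450.97 m.
Δh = h(BH-6) − h(BH-10) = 448.21 − 450.97 = -2.76 m.
Vertical separation Δz = 436.54 − 406.29 = 30.25 m.
|i_v| = |Δh| / Δz = 2.76 / 30.25 = 0.0912.
Head is higher in the deep piezometer, so vertical flow is upward (discharge condition).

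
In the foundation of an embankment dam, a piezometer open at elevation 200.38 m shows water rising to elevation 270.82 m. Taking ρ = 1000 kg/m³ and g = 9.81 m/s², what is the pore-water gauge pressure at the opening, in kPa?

Pressure head ψ = h − z = 270.82 − 200.38 = 70.44 m.
P = ρgψ = 1000 × 9.81 × 70.44 = 691016 Pa ≈ 691 kPa.

P ≈ 691 kPa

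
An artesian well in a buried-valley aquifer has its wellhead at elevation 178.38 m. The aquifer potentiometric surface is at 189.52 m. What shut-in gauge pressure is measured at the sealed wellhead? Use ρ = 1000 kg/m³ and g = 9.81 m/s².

Head above the cap: Δh = 189.52 − 178.38 = 11.14 m.
P = ρgΔh = 1000 × 9.81 × 11.14 = 109283 Pa ≈ 109 kPa.

P ≈ 109 kPa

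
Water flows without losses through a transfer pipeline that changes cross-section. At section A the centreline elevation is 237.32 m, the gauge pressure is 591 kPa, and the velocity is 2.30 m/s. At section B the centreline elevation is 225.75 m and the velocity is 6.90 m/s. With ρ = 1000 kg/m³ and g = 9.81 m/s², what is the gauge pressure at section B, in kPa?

Pressure head at A: ψ₁ = P₁/(ρg) = 591×1000 / (1000 × 9.81) = 60.24 m.
Velocity heads: v₁²/2g = 2.30²/19.62 = 0.270 m; v₂²/2g = 6.90²/19.62 = 2.427 m.
Total head H = z₁ + ψ₁ + v₁²/2g = 237.32 + 60.24 + 0.270 = 297.83 m.
ψ₂ = H − z₂ − v₂²/2g = 297.83 − 225.75 − 2.427 = 69.65 m.
P₂ = ρgψ₂ = 1000 × 9.81 × 69.65 ≈ 683 kPa.

P₂ ≈ 683 kPa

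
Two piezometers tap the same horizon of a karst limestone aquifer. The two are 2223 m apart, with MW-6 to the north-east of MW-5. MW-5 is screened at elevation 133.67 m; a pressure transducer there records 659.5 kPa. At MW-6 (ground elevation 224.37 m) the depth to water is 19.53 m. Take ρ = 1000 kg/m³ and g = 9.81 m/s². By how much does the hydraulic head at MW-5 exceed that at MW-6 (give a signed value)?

Δh ≈ -3.94 m

Pressure head at MW-5: ψ = P/(ρg) = 659.5×1000 / (1000 × 9.81) = 67.23 m.
Total head at MW-5: h = z + ψ = 133.67 + 67.23 = 200.90 m.
Total head at MW-6: h = 224.37 − 19.53 = 204.84 m.
Head difference: h(MW-5) − h(MW-6) = 200.90 − 204.84 = -3.94 m.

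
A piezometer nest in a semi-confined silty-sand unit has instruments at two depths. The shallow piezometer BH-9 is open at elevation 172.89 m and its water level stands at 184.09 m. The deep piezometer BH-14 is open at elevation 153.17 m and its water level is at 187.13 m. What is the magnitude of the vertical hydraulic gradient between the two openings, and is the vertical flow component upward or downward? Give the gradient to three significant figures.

Total head at BH-9: h = 184.09 m (water level in the standpipe).
Total head at BH-14: h = 187.13 m.
Δh = h(BH-9) − h(BH-14) = 184.09 − 187.13 = -3.04 m.
Vertical separation Δz = 172.89 − 153.17 = 19.72 m.
|i_v| = |Δh| / Δz = 3.04 / 19.72 = 0.154.
Head is higher in the deep piezometer, so vertical flow is upward (discharge condition).

|i_v| ≈ 0.154; vertical flow is upward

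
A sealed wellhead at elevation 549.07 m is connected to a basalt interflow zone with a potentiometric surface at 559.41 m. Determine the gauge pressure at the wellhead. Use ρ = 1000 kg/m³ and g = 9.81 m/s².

Head above the cap: Δh = 559.41 − 549.07 = 10.34 m.
P = ρgΔh = 1000 × 9.81 × 10.34 = 101435 Pa ≈ 101 kPa.

P ≈ 101 kPa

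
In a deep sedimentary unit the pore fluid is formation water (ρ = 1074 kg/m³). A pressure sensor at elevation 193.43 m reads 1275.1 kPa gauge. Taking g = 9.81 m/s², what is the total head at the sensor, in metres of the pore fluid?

h ≈ 314.45 m

ψ = P/(ρg) = 1275.1×1000 / (1074 × 9.81) = 121.02 m.
h = z + ψ = 193.43 + 121.02 = 314.45 m.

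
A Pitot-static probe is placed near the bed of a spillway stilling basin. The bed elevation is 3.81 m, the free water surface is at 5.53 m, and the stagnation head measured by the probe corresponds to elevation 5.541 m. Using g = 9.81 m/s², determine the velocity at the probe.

v ≈ 0.465 m/s

Near the bed, under hydrostatic conditions, the piezometric head (z + ψ) equals the free-surface elevation, 5.53 m.
Velocity head = total − piezometric = 5.541 − 5.53 = 0.011 m.
v = √(2g·h_v) = √(2 × 9.81 × 0.011) = 0.465 m/s.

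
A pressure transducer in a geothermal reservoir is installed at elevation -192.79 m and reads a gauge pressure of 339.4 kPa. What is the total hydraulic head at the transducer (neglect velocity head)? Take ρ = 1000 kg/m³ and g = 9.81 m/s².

ψ = P/(ρg) = 339.4×1000 / (1000 × 9.81) = 34.60 m.
h = z + ψ = -192.79 + 34.60 = -158.19 m.

h ≈ -158.19 m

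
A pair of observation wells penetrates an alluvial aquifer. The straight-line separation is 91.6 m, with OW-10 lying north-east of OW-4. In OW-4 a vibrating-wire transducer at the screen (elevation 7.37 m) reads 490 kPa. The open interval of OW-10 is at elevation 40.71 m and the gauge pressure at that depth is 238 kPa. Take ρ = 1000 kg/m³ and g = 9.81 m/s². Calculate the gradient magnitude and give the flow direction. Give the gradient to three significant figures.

i ≈ 0.0835; groundwater flows toward the south-west

Pressure head at OW-4: ψ = P/(ρg) = 490×1000 / (1000 × 9.81) = 49.95 m.
Total head at OW-4: h = z + ψ = 7.37 + 49.95 = 57.32 m.
Pressure head at OW-10: ψ = P/(ρg) = 238×1000 / (1000 × 9.81) = 24.26 m.
Total head at OW-10: h = z + ψ = 40.71 + 24.26 = 64.97 m.
Head difference: h(OW-4) − h(OW-10) = 57.32 − 64.97 = -7.65 m.
Hydraulic gradient: i = |Δh| / L = 7.65 / 91.6 = 0.0835.
Flow is from higher to lower head: from OW-10 toward OW-4, i.e. toward the south-west.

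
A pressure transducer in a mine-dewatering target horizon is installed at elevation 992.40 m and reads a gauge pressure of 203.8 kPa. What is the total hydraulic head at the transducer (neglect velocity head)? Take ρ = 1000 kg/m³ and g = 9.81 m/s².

h ≈ 1013.17 m

ψ = P/(ρg) = 203.8×1000 / (1000 × 9.81) = 20.77 m.
h = z + ψ = 992.40 + 20.77 = 1013.17 m.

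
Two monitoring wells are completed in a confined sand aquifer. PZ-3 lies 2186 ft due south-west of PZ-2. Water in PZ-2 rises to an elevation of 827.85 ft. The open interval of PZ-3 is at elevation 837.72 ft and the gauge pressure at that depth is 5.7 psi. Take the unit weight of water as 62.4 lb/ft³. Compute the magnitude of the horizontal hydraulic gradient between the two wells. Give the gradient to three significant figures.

Total head at PZ-2: h = 827.85 ft (water level in the piezometer is the total head).
Pressure head at PZ-3: ψ = 144·P/γ = 144 × 5.7 / 62.4 = 13.15 ft.
Total head at PZ-3: h = z + ψ = 837.72 + 13.15 = 850.87 ft.
Head difference: h(PZ-2) − h(PZ-3) = 827.85 − 850.87 = -23.02 ft.
Hydraulic gradient: i = |Δh| / L = 23.02 / 2186 = 0.0105.

i ≈ 0.0105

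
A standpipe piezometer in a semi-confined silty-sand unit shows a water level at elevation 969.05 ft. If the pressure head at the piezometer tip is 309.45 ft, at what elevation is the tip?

z = h − ψ = 969.05 − 309.45 = 659.60 ft.

z ≈ 659.60 ft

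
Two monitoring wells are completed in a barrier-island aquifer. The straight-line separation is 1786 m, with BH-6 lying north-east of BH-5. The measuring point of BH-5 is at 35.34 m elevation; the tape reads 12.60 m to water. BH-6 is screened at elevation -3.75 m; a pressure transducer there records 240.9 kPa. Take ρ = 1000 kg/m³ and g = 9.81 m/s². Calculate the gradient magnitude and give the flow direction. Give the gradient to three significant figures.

Total head at BH-5: h = 35.34 − 12.60 = 22.74 m.
Pressure head at BH-6: ψ = P/(ρg) = 240.9×1000 / (1000 × 9.81) = 24.56 m.
Total head at BH-6: h = z + ψ = -3.75 + 24.56 = 20.81 m.
Head difference: h(BH-5) − h(BH-6) = 22.74 − 20.81 = 1.93 m.
Hydraulic gradient: i = |Δh| / L = 1.93 / 1786 = 0.00108.
Flow is from higher to lower head: from BH-5 toward BH-6, i.e. toward the north-east.

i ≈ 0.00108; groundwater flows toward the north-east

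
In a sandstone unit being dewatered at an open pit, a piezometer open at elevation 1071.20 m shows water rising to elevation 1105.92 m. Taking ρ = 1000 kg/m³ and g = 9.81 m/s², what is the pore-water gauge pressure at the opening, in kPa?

P ≈ 341 kPa

Pressure head ψ = h − z = 1105.92 − 1071.20 = 34.72 m.
P = ρgψ = 1000 × 9.81 × 34.72 = 340603 Pa ≈ 341 kPa.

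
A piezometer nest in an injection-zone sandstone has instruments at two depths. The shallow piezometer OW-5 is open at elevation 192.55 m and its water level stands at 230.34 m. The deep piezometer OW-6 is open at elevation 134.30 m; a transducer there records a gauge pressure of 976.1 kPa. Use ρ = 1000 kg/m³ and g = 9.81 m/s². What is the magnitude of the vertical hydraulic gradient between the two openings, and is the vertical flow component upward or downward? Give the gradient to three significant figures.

|i_v| ≈ 0.0594; vertical flow is upward

Total head at OW-5: h = 230.34 m (water level in the standpipe).
Pressure head at OW-6: ψ = P/(ρg) = 976.1×1000 / (1000 × 9.81) = 99.50 m.
Total head at OW-6: h = z + ψ = 134.30 + 99.50 = 233.80 m.
Δh = h(OW-5) − h(OW-6) = 230.34 − 233.80 = -3.46 m.
Vertical separation Δz = 192.55 − 134.30 = 58.25 m.
|i_v| = |Δh| / Δz = 3.46 / 58.25 = 0.0594.
Head is higher in the deep piezometer, so vertical flow is upward (discharge condition).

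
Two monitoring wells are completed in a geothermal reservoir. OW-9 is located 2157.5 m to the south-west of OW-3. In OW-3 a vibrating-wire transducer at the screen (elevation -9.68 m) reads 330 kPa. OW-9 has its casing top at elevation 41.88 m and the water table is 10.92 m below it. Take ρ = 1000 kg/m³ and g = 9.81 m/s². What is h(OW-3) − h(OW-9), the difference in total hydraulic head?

Pressure head at OW-3: ψ = P/(ρg) = 330×1000 / (1000 × 9.81) = 33.64 m.
Total head at OW-3: h = z + ψ = -9.68 + 33.64 = 23.96 m.
Total head at OW-9: h = 41.88 − 10.92 = 30.96 m.
Head difference: h(OW-3) − h(OW-9) = 23.96 − 30.96 = -7.00 m.

Δh ≈ -7.00 m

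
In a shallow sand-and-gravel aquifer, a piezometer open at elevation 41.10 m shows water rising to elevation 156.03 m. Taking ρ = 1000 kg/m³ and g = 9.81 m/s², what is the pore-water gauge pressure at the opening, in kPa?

Pressure head ψ = h − z = 156.03 − 41.10 = 114.93 m.
P = ρgψ = 1000 × 9.81 × 114.93 = 1127463 Pa ≈ 1130 kPa.

P ≈ 1130 kPa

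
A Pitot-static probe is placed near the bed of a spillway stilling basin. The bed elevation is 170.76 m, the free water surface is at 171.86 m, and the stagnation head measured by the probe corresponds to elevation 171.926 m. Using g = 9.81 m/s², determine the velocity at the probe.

Near the bed, under hydrostatic conditions, the piezometric head (z + ψ) equals the free-surface elevation, 171.86 m.
Velocity head = total − piezometric = 171.926 − 171.86 = 0.066 m.
v = √(2g·h_v) = √(2 × 9.81 × 0.066) = 1.14 m/s.

v ≈ 1.14 m/s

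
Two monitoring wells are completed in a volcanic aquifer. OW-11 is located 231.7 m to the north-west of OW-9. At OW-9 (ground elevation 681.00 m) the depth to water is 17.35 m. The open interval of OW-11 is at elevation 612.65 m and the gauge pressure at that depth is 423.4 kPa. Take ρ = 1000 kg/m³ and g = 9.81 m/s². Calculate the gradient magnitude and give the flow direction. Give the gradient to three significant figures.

Total head at OW-9: h = 681.00 − 17.35 = 663.65 m.
Pressure head at OW-11: ψ = P/(ρg) = 423.4×1000 / (1000 × 9.81) = 43.16 m.
Total head at OW-11: h = z + ψ = 612.65 + 43.16 = 655.81 m.
Head difference: h(OW-9) − h(OW-11) = 663.65 − 655.81 = 7.84 m.
Hydraulic gradient: i = |Δh| / L = 7.84 / 231.7 = 0.0338.
Flow is from higher to lower head: from OW-9 toward OW-11, i.e. toward the north-west.

i ≈ 0.0338; groundwater flows toward the north-west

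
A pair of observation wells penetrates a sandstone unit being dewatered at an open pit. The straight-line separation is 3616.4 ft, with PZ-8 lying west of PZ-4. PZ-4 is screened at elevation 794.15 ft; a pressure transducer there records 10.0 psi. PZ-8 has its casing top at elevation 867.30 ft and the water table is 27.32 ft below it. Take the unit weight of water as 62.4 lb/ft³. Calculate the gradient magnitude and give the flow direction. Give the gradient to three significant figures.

i ≈ 0.00629; groundwater flows toward the east

Pressure head at PZ-4: ψ = 144·P/γ = 144 × 10.0 / 62.4 = 23.08 ft.
Total head at PZ-4: h = z + ψ = 794.15 + 23.08 = 817.23 ft.
Total head at PZ-8: h = 867.30 − 27.32 = 839.98 ft.
Head difference: h(PZ-4) − h(PZ-8) = 817.23 − 839.98 = -22.75 ft.
Hydraulic gradient: i = |Δh| / L = 22.75 / 3616.4 = 0.00629.
Flow is from higher to lower head: from PZ-8 toward PZ-4, i.e. toward the east.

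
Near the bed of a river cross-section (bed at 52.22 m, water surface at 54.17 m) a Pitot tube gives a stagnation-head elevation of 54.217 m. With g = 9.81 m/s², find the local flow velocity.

Near the bed, under hydrostatic conditions, the piezometric head (z + ψ) equals the free-surface elevation, 54.17 m.
Velocity head = total − piezometric = 54.217 − 54.17 = 0.047 m.
v = √(2g·h_v) = √(2 × 9.81 × 0.047) = 0.960 m/s.

v ≈ 0.960 m/s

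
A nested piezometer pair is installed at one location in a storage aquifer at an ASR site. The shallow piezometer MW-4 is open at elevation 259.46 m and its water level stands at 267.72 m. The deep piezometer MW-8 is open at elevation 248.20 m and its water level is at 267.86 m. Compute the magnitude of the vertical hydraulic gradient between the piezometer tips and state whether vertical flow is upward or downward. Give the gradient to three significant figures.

|i_v| ≈ 0.0124; vertical flow is upward

Total head at MW-4: h = 267.72 m (water level in the standpipe).
Total head at MW-8: h = 267.86 m.
Δh = h(MW-4) − h(MW-8) = 267.72 − 267.86 = -0.14 m.
Vertical separation Δz = 259.46 − 248.20 = 11.26 m.
|i_v| = |Δh| / Δz = 0.14 / 11.26 = 0.0124.
Head is higher in the deep piezometer, so vertical flow is upward (discharge condition).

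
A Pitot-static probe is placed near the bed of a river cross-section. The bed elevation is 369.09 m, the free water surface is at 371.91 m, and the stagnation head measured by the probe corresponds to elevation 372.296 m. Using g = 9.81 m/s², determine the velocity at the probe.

v ≈ 2.75 m/s

Near the bed, under hydrostatic conditions, the piezometric head (z + ψ) equals the free-surface elevation, 371.91 m.
Velocity head = total − piezometric = 372.296 − 371.91 = 0.386 m.
v = √(2g·h_v) = √(2 × 9.81 × 0.386) = 2.75 m/s.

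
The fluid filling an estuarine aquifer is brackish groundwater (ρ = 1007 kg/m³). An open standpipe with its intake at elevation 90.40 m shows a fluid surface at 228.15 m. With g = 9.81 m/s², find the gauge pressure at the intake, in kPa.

Pressure head ψ = h − z = 228.15 − 90.40 = 137.75 m.
P = ρgψ = 1007 × 9.81 × 137.75 = 1360787 Pa ≈ 1360 kPa.

P ≈ 1360 kPa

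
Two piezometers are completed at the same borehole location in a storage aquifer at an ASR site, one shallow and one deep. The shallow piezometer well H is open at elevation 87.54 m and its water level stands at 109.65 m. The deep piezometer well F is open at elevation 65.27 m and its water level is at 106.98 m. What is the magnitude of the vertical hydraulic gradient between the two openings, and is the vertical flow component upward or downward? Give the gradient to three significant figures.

Total head at well H: h = 109.65 m (water level in the standpipe).
Total head at well F: h = 106.98 m.
Δh = h(well H) − h(well F) = 109.65 − 106.98 = 2.67 m.
Vertical separation Δz = 87.54 − 65.27 = 22.27 m.
|i_v| = |Δh| / Δz = 2.67 / 22.27 = 0.120.
Head is higher in the shallow piezometer, so vertical flow is downward (recharge condition).

|i_v| ≈ 0.120; vertical flow is downward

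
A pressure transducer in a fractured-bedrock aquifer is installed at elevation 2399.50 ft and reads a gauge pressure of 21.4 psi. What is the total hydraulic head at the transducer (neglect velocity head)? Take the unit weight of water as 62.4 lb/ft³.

h ≈ 2448.88 ft

ψ = 144·P/γ = 144 × 21.4 / 62.4 = 49.38 ft.
h = z + ψ = 2399.50 + 49.38 = 2448.88 ft.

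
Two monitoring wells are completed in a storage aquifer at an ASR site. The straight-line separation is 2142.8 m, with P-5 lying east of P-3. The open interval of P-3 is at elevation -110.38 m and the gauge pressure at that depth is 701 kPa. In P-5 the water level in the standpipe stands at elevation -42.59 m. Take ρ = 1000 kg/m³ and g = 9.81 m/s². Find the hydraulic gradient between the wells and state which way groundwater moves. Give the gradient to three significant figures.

i ≈ 0.00171; groundwater flows toward the east

Pressure head at P-3: ψ = P/(ρg) = 701×1000 / (1000 × 9.81) = 71.46 m.
Total head at P-3: h = z + ψ = -110.38 + 71.46 = -38.92 m.
Total head at P-5: h = -42.59 m (water level in the piezometer is the total head).
Head difference: h(P-3) − h(P-5) = -38.92 − (-42.59) = 3.67 m.
Hydraulic gradient: i = |Δh| / L = 3.67 / 2142.8 = 0.00171.
Flow is from higher to lower head: from P-3 toward P-5, i.e. toward the east.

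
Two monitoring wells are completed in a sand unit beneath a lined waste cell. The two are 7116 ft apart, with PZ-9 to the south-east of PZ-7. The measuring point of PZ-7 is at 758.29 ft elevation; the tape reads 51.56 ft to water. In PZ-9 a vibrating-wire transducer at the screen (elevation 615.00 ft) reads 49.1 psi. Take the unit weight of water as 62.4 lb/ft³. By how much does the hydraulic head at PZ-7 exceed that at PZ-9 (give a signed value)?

Δh ≈ -21.58 ft

Total head at PZ-7: h = 758.29 − 51.56 = 706.73 ft.
Pressure head at PZ-9: ψ = 144·P/γ = 144 × 49.1 / 62.4 = 113.31 ft.
Total head at PZ-9: h = z + ψ = 615.00 + 113.31 = 728.31 ft.
Head difference: h(PZ-7) − h(PZ-9) = 706.73 − 728.31 = -21.58 ft.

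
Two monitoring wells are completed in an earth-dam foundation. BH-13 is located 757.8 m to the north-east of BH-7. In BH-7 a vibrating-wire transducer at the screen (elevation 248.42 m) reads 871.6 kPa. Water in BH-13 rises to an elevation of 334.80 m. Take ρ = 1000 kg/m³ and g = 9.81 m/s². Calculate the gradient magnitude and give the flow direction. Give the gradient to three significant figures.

i ≈ 0.00326; groundwater flows toward the north-east

Pressure head at BH-7: ψ = P/(ρg) = 871.6×1000 / (1000 × 9.81) = 88.85 m.
Total head at BH-7: h = z + ψ = 248.42 + 88.85 = 337.27 m.
Total head at BH-13: h = 334.80 m (water level in the piezometer is the total head).
Head difference: h(BH-7) − h(BH-13) = 337.27 − 334.80 = 2.47 m.
Hydraulic gradient: i = |Δh| / L = 2.47 / 757.8 = 0.00326.
Flow is from higher to lower head: from BH-7 toward BH-13, i.e. toward the north-east.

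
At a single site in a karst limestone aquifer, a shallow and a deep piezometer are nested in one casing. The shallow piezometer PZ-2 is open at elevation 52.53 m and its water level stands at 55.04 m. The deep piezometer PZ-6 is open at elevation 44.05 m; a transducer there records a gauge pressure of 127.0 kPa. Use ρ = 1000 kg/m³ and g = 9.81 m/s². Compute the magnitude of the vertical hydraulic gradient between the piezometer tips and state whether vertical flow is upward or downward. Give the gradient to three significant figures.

|i_v| ≈ 0.231; vertical flow is upward

Total head at PZ-2: h = 55.04 m (water level in the standpipe).
Pressure head at PZ-6: ψ = P/(ρg) = 127.0×1000 / (1000 × 9.81) = 12.95 m.
Total head at PZ-6: h = z + ψ = 44.05 + 12.95 = 57.00 m.
Δh = h(PZ-2) − h(PZ-6) = 55.04 − 57.00 = -1.96 m.
Vertical separation Δz = 52.53 − 44.05 = 8.48 m.
|i_v| = |Δh| / Δz = 1.96 / 8.48 = 0.231.
Head is higher in the deep piezometer, so vertical flow is upward (discharge condition).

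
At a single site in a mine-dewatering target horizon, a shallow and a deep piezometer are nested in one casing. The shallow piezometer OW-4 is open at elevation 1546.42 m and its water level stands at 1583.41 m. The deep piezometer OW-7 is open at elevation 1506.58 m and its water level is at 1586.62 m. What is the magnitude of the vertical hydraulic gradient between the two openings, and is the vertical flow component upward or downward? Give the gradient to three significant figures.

|i_v| ≈ 0.0806; vertical flow is upward

Total head at OW-4: h = 1583.41 m (water level in the standpipe).
Total head at OW-7: h = 1586.62 m.
Δh = h(OW-4) − h(OW-7) = 1583.41 − 1586.62 = -3.21 m.
Vertical separation Δz = 1546.42 − 1506.58 = 39.84 m.
|i_v| = |Δh| / Δz = 3.21 / 39.84 = 0.0806.
Head is higher in the deep piezometer, so vertical flow is upward (discharge condition).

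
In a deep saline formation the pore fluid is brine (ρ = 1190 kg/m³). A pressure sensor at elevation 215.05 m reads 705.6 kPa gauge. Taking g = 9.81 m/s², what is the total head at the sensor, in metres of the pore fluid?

ψ = P/(ρg) = 705.6×1000 / (1190 × 9.81) = 60.44 m.
h = z + ψ = 215.05 + 60.44 = 275.49 m.

h ≈ 275.49 m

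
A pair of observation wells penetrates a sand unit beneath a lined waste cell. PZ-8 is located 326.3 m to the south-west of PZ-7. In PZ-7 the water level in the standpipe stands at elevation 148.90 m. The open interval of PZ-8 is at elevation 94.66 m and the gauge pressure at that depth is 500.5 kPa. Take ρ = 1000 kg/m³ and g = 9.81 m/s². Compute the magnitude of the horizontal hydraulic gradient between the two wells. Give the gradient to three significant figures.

i ≈ 0.00987

Total head at PZ-7: h = 148.90 m (water level in the piezometer is the total head).
Pressure head at PZ-8: ψ = P/(ρg) = 500.5×1000 / (1000 × 9.81) = 51.02 m.
Total head at PZ-8: h = z + ψ = 94.66 + 51.02 = 145.68 m.
Head difference: h(PZ-7) − h(PZ-8) = 148.90 − 145.68 = 3.22 m.
Hydraulic gradient: i = |Δh| / L = 3.22 / 326.3 = 0.00987.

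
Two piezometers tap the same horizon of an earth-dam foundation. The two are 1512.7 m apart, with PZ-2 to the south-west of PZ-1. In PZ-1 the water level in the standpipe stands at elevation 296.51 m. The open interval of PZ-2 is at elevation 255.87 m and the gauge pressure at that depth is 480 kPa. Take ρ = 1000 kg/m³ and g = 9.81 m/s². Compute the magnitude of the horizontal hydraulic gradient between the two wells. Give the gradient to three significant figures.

i ≈ 0.00548

Total head at PZ-1: h = 296.51 m (water level in the piezometer is the total head).
Pressure head at PZ-2: ψ = P/(ρg) = 480×1000 / (1000 × 9.81) = 48.93 m.
Total head at PZ-2: h = z + ψ = 255.87 + 48.93 = 304.80 m.
Head difference: h(PZ-1) − h(PZ-2) = 296.51 − 304.80 = -8.29 m.
Hydraulic gradient: i = |Δh| / L = 8.29 / 1512.7 = 0.00548.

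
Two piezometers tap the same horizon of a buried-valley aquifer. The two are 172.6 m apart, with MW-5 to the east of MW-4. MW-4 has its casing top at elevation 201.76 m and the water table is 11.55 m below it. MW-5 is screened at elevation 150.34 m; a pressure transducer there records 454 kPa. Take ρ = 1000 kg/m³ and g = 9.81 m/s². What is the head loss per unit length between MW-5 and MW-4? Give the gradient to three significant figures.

Total head at MW-4: h = 201.76 − 11.55 = 190.21 m.
Pressure head at MW-5: ψ = P/(ρg) = 454×1000 / (1000 × 9.81) = 46.28 m.
Total head at MW-5: h = z + ψ = 150.34 + 46.28 = 196.62 m.
Head difference: h(MW-4) − h(MW-5) = 190.21 − 196.62 = -6.41 m.
Hydraulic gradient: i = |Δh| / L = 6.41 / 172.6 = 0.0371.

i ≈ 0.0371 m/m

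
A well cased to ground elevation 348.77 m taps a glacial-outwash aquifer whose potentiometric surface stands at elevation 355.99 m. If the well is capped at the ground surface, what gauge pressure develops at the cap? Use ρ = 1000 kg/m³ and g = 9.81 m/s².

Head above the cap: Δh = 355.99 − 348.77 = 7.22 m.
P = ρgΔh = 1000 × 9.81 × 7.22 = 70828 Pa ≈ 70.8 kPa.

P ≈ 70.8 kPa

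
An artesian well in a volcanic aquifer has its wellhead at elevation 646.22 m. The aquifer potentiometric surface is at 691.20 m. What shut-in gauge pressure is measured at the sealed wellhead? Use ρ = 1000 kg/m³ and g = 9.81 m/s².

P ≈ 441 kPa

Head above the cap: Δh = 691.20 − 646.22 = 44.98 m.
P = ρgΔh = 1000 × 9.81 × 44.98 = 441254 Pa ≈ 441 kPa.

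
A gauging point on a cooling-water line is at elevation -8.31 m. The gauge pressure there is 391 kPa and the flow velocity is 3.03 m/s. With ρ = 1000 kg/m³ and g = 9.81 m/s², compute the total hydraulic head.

h ≈ 32.02 m

Pressure head ψ = P/(ρg) = 391×1000 / (1000 × 9.81) = 39.86 m.
Velocity head = v²/(2g) = 3.03² / (2 × 9.81) = 0.468 m.
h = z + ψ + v²/(2g) = -8.31 + 39.86 + 0.468 = 32.02 m.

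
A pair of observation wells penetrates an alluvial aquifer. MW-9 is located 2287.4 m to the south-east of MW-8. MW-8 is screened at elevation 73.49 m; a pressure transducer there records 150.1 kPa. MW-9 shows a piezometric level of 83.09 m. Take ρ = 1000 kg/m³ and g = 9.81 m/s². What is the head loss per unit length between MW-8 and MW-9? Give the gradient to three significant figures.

Pressure head at MW-8: ψ = P/(ρg) = 150.1×1000 / (1000 × 9.81) = 15.30 m.
Total head at MW-8: h = z + ψ = 73.49 + 15.30 = 88.79 m.
Total head at MW-9: h = 83.09 m (water level in the piezometer is the total head).
Head difference: h(MW-8) − h(MW-9) = 88.79 − 83.09 = 5.70 m.
Hydraulic gradient: i = |Δh| / L = 5.70 / 2287.4 = 0.00249.

i ≈ 0.00249 m/m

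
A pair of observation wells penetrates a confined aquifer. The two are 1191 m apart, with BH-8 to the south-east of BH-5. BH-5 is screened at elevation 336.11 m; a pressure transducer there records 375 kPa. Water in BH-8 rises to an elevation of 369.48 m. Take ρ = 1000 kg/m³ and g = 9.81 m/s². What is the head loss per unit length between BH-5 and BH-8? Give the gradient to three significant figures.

i ≈ 0.00408 m/m

Pressure head at BH-5: ψ = P/(ρg) = 375×1000 / (1000 × 9.81) = 38.23 m.
Total head at BH-5: h = z + ψ = 336.11 + 38.23 = 374.34 m.
Total head at BH-8: h = 369.48 m (water level in the piezometer is the total head).
Head difference: h(BH-5) − h(BH-8) = 374.34 − 369.48 = 4.86 m.
Hydraulic gradient: i = |Δh| / L = 4.86 / 1191 = 0.00408.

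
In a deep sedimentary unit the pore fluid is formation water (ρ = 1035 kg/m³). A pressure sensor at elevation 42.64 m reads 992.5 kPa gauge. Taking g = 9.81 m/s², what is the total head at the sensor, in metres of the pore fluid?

h ≈ 140.39 m

ψ = P/(ρg) = 992.5×1000 / (1035 × 9.81) = 97.75 m.
h = z + ψ = 42.64 + 97.75 = 140.39 m.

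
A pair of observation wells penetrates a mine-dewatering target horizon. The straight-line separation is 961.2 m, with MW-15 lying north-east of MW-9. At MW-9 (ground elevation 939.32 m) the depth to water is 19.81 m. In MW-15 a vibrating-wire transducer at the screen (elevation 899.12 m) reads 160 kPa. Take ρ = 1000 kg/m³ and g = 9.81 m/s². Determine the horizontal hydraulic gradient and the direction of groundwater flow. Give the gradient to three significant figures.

Total head at MW-9: h = 939.32 − 19.81 = 919.51 m.
Pressure head at MW-15: ψ = P/(ρg) = 160×1000 / (1000 × 9.81) = 16.31 m.
Total head at MW-15: h = z + ψ = 899.12 + 16.31 = 915.43 m.
Head difference: h(MW-9) − h(MW-15) = 919.51 − 915.43 = 4.08 m.
Hydraulic gradient: i = |Δh| / L = 4.08 / 961.2 = 0.00424.
Flow is from higher to lower head: from MW-9 toward MW-15, i.e. toward the north-east.

i ≈ 0.00424; groundwater flows toward the north-east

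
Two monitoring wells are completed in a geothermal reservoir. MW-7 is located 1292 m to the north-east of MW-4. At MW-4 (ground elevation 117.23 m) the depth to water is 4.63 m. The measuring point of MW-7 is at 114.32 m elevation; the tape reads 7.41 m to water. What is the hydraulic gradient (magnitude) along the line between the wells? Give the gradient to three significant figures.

Total head at MW-4: h = 117.23 − 4.63 = 112.60 m.
Total head at MW-7: h = 114.32 − 7.41 = 106.91 m.
Head difference: h(MW-4) − h(MW-7) = 112.60 − 106.91 = 5.69 m.
Hydraulic gradient: i = |Δh| / L = 5.69 / 1292 = 0.00440.

i ≈ 0.00440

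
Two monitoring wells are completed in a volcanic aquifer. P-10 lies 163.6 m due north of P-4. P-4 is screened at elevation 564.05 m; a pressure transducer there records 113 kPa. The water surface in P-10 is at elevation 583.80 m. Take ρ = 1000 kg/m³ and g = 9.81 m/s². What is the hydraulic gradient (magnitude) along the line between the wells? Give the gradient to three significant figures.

Pressure head at P-4: ψ = P/(ρg) = 113×1000 / (1000 × 9.81) = 11.52 m.
Total head at P-4: h = z + ψ = 564.05 + 11.52 = 575.57 m.
Total head at P-10: h = 583.80 m (water level in the piezometer is the total head).
Head difference: h(P-4) − h(P-10) = 575.57 − 583.80 = -8.23 m.
Hydraulic gradient: i = |Δh| / L = 8.23 / 163.6 = 0.0503.

i ≈ 0.0503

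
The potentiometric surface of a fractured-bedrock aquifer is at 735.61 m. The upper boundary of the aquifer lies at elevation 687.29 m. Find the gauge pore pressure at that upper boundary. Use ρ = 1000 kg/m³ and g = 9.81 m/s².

Pressure head at the aquifer top: ψ = h − z = 735.61 − 687.29 = 48.32 m.
P = ρgψ = 1000 × 9.81 × 48.32 = 474019 Pa ≈ 474 kPa.

P ≈ 474 kPa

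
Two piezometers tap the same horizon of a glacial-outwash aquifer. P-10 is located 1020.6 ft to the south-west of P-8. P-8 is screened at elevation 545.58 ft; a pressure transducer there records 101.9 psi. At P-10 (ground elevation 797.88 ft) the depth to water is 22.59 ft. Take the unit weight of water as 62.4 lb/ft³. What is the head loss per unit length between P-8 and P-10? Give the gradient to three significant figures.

i ≈ 0.00533 ft/ft

Pressure head at P-8: ψ = 144·P/γ = 144 × 101.9 / 62.4 = 235.15 ft.
Total head at P-8: h = z + ψ = 545.58 + 235.15 = 780.73 ft.
Total head at P-10: h = 797.88 − 22.59 = 775.29 ft.
Head difference: h(P-8) − h(P-10) = 780.73 − 775.29 = 5.44 ft.
Hydraulic gradient: i = |Δh| / L = 5.44 / 1020.6 = 0.00533.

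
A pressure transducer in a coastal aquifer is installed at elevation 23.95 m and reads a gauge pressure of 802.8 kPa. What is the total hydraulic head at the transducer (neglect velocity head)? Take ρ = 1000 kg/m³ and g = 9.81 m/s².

ψ = P/(ρg) = 802.8×1000 / (1000 × 9.81) = 81.83 m.
h = z + ψ = 23.95 + 81.83 = 105.78 m.

h ≈ 105.78 m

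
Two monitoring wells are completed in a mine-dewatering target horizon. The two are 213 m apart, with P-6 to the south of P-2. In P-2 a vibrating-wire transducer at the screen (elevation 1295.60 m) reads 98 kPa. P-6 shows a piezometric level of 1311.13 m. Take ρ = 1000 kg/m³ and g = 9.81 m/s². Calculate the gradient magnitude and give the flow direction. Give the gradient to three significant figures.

i ≈ 0.0260; groundwater flows toward the north

Pressure head at P-2: ψ = P/(ρg) = 98×1000 / (1000 × 9.81) = 9.99 m.
Total head at P-2: h = z + ψ = 1295.60 + 9.99 = 1305.59 m.
Total head at P-6: h = 1311.13 m (water level in the piezometer is the total head).
Head difference: h(P-2) − h(P-6) = 1305.59 − 1311.13 = -5.54 m.
Hydraulic gradient: i = |Δh| / L = 5.54 / 213 = 0.0260.
Flow is from higher to lower head: from P-6 toward P-2, i.e. toward the north.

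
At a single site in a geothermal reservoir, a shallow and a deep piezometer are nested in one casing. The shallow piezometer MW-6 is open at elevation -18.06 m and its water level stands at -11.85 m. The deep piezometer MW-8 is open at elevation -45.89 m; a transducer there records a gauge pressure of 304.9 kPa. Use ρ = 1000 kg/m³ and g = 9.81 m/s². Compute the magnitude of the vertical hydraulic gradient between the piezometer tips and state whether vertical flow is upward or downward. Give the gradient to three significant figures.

Total head at MW-6: h = -11.85 m (water level in the standpipe).
Pressure head at MW-8: ψ = P/(ρg) = 304.9×1000 / (1000 × 9.81) = 31.08 m.
Total head at MW-8: h = z + ψ = -45.89 + 31.08 = -14.81 m.
Δh = h(MW-6) − h(MW-8) = -11.85 − (-14.81) = 2.96 m.
Vertical separation Δz = -18.06 − (-45.89) = 27.83 m.
|i_v| = |Δh| / Δz = 2.96 / 27.83 = 0.106.
Head is higher in the shallow piezometer, so vertical flow is downward (recharge condition).

|i_v| ≈ 0.106; vertical flow is downward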